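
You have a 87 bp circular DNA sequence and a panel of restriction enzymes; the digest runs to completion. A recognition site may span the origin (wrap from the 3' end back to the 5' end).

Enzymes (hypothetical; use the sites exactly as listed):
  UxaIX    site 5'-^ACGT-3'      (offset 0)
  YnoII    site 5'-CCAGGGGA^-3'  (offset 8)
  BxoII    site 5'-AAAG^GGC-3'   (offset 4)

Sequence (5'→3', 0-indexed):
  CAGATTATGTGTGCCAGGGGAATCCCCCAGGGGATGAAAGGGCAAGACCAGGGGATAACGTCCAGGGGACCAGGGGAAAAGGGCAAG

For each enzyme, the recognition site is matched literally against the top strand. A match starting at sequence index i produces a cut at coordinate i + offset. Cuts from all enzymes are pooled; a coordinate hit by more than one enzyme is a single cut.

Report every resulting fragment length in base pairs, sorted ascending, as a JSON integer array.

[2,4,6,8,12,13,15,27]

Site scan:
  UxaIX (ACGT, off=0): starts [57] → cuts [57]
  YnoII (CCAGGGGA, off=8): starts [13, 26, 47, 61, 69] → cuts [21, 34, 55, 69, 77]
  BxoII (AAAGGGC, off=4): starts [36, 77] → cuts [40, 81]

All cut coordinates (distinct, sorted): [21, 34, 40, 55, 57, 69, 77, 81]

Fragment lengths:
  21→34: 13 bp
  34→40: 6 bp
  40→55: 15 bp
  55→57: 2 bp
  57→69: 12 bp
  69→77: 8 bp
  77→81: 4 bp
  81→21 (wrap): 87-81+21 = 27 bp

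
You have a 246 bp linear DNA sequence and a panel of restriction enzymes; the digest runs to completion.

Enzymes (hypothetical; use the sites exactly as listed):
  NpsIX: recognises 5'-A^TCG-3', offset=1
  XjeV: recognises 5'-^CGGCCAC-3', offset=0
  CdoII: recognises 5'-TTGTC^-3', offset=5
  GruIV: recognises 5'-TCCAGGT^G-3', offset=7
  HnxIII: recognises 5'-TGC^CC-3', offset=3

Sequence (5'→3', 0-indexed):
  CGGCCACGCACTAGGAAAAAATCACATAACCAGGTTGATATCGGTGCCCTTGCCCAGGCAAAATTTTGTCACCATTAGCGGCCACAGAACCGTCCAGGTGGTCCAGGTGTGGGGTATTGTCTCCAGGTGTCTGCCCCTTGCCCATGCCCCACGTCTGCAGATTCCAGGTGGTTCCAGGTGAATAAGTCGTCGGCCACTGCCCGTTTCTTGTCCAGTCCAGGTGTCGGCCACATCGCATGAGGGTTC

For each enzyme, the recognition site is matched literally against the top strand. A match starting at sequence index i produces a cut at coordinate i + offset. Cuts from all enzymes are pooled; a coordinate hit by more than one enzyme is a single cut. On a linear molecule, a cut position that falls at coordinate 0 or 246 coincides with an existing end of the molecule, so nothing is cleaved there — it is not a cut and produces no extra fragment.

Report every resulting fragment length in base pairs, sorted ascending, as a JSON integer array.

Site scan:
  NpsIX (ATCG, off=1): starts [39, 231] → cuts [40, 232]
  XjeV (CGGCCAC, off=0): starts [0, 78, 190, 224] → cuts [78, 190, 224] (position 0 is a terminus of the linear molecule — no cut)
  CdoII (TTGTC, off=5): starts [65, 116, 207] → cuts [70, 121, 212]
  GruIV (TCCAGGTG, off=7): starts [92, 101, 121, 162, 172, 215] → cuts [99, 108, 128, 169, 179, 222]
  HnxIII (TGCCC, off=3): starts [44, 50, 131, 138, 144, 197] → cuts [47, 53, 134, 141, 147, 200]

All cut coordinates (distinct, sorted): [40, 47, 53, 70, 78, 99, 108, 121, 128, 134, 141, 147, 169, 179, 190, 200, 212, 222, 224, 232]

Fragment lengths:
  [0,40): 40 bp
  [40,47): 7 bp
  [47,53): 6 bp
  [53,70): 17 bp
  [70,78): 8 bp
  [78,99): 21 bp
  [99,108): 9 bp
  [108,121): 13 bp
  [121,128): 7 bp
  [128,134): 6 bp
  [134,141): 7 bp
  [141,147): 6 bp
  [147,169): 22 bp
  [169,179): 10 bp
  [179,190): 11 bp
  [190,200): 10 bp
  [200,212): 12 bp
  [212,222): 10 bp
  [222,224): 2 bp
  [224,232): 8 bp
  [232,246): 14 bp

[2,6,6,6,7,7,7,8,8,9,10,10,10,11,12,13,14,17,21,22,40]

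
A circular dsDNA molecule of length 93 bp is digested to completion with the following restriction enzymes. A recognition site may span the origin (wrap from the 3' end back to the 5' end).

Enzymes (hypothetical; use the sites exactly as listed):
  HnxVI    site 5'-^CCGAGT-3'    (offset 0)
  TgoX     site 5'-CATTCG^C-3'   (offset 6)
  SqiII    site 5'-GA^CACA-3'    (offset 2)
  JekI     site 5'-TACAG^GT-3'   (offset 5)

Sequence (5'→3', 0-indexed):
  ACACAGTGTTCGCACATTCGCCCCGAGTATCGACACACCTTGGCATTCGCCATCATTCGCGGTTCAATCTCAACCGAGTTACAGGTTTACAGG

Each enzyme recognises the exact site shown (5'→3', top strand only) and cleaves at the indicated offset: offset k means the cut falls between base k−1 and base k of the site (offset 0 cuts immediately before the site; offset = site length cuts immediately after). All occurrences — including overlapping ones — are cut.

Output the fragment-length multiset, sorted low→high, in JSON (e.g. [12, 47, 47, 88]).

Scan for sites:
  HnxVI (CCGAGT, off=0): starts [22, 73] → cuts [22, 73]
  TgoX (CATTCGC, off=6): starts [14, 43, 53] → cuts [20, 49, 59]
  SqiII (GACACA, off=2): starts [31, 92] → cuts [1, 33]
  JekI (TACAGGT, off=5): starts [79] → cuts [84]

Pooled cuts: [1, 20, 22, 33, 49, 59, 73, 84]

Fragment lengths:
  1→20: 19 bp
  20→22: 2 bp
  22→33: 11 bp
  33→49: 16 bp
  49→59: 10 bp
  59→73: 14 bp
  73→84: 11 bp
  84→1 (wrap): 93-84+1 = 10 bp

[2,10,10,11,11,14,16,19]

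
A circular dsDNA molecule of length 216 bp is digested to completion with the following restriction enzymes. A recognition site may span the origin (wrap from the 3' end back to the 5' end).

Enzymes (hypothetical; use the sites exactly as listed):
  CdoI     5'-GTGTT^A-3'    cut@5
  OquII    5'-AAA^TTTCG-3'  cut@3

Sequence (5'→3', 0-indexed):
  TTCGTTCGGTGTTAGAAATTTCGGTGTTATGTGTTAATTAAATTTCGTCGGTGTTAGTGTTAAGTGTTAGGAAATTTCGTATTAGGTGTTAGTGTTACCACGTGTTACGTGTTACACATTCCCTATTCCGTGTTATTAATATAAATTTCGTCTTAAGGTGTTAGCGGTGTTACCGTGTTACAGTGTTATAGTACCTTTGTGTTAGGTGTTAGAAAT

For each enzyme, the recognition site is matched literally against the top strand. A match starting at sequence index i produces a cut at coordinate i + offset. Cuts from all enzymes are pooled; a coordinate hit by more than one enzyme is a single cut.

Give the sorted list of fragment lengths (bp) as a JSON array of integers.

Site scan:
  CdoI GTGTTA/5: at [8, 23, 30, 50, 56, 63, 85, 91, 101, 108, 129, 157, 166, 174, 182, 198, 205] ⇒ [13, 28, 35, 55, 61, 68, 90, 96, 106, 113, 134, 162, 171, 179, 187, 203, 210]
  OquII AAATTTCG/3: at [15, 39, 71, 142, 212] ⇒ [18, 42, 74, 145, 215]

Pooled cuts: [13, 18, 28, 35, 42, 55, 61, 68, 74, 90, 96, 106, 113, 134, 145, 162, 171, 179, 187, 203, 210, 215]

Fragment lengths:
  13→18: 5 bp
  18→28: 10 bp
  28→35: 7 bp
  35→42: 7 bp
  42→55: 13 bp
  55→61: 6 bp
  61→68: 7 bp
  68→74: 6 bp
  74→90: 16 bp
  90→96: 6 bp
  96→106: 10 bp
  106→113: 7 bp
  113→134: 21 bp
  134→145: 11 bp
  145→162: 17 bp
  162→171: 9 bp
  171→179: 8 bp
  179→187: 8 bp
  187→203: 16 bp
  203→210: 7 bp
  210→215: 5 bp
  215→13 (wrap): 216-215+13 = 14 bp

[5,5,6,6,6,7,7,7,7,7,8,8,9,10,10,11,13,14,16,16,17,21]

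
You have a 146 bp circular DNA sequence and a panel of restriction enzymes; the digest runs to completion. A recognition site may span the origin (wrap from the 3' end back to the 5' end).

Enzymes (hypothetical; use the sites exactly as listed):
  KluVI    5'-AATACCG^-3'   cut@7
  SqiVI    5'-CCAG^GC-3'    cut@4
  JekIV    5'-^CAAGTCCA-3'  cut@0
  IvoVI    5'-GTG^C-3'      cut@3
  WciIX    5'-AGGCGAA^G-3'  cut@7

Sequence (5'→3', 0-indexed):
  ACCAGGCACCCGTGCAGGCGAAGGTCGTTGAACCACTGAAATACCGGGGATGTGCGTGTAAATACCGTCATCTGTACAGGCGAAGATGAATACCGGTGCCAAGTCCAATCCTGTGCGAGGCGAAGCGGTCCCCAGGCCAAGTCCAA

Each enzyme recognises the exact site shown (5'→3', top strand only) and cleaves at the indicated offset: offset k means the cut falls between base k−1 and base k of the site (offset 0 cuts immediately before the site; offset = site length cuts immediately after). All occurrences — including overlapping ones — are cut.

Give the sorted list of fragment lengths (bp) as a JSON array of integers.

[1,2,3,8,8,9,9,11,11,13,14,16,17,24]

Per-enzyme occurrences:
  KluVI AATACCG/7: at [39, 60, 88] ⇒ [46, 67, 95]
  SqiVI CCAGGC/4: at [1, 131] ⇒ [5, 135]
  JekIV CAAGTCCA/0: at [99, 137] ⇒ [99, 137]
  IvoVI GTGC/3: at [11, 51, 95, 112] ⇒ [14, 54, 98, 115]
  WciIX AGGCGAAG/7: at [15, 77, 117] ⇒ [22, 84, 124]

Pooled cuts: [5, 14, 22, 46, 54, 67, 84, 95, 98, 99, 115, 124, 135, 137]

Fragment lengths:
  5→14: 9 bp
  14→22: 8 bp
  22→46: 24 bp
  46→54: 8 bp
  54→67: 13 bp
  67→84: 17 bp
  84→95: 11 bp
  95→98: 3 bp
  98→99: 1 bp
  99→115: 16 bp
  115→124: 9 bp
  124→135: 11 bp
  135→137: 2 bp
  137→5 (wrap): 146-137+5 = 14 bp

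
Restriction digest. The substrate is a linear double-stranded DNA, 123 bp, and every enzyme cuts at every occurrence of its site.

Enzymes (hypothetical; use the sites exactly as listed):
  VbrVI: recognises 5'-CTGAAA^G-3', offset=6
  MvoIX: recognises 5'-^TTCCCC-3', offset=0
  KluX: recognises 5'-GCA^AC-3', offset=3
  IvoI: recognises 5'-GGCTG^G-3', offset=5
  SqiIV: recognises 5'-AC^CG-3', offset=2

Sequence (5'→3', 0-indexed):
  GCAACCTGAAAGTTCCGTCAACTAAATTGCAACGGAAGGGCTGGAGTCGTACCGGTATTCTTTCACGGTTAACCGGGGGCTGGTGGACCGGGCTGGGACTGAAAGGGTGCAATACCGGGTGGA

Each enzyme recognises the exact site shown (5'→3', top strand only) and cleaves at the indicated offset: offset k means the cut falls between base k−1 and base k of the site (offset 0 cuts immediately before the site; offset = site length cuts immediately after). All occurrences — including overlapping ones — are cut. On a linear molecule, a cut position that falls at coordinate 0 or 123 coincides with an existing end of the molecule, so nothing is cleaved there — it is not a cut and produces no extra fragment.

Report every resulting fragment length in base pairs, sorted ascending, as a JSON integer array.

[3,6,7,8,8,9,9,9,11,12,20,21]

Scan for sites:
  VbrVI CTGAAAG/6: at [5, 98] ⇒ [11, 104]
  MvoIX (TTCCCC, off=0): no sites
  KluX GCAAC/3: at [0, 28] ⇒ [3, 31]
  IvoI GGCTGG/5: at [38, 77, 90] ⇒ [43, 82, 95]
  SqiIV ACCG/2: at [50, 71, 86, 113] ⇒ [52, 73, 88, 115]

Pooled cuts: [3, 11, 31, 43, 52, 73, 82, 88, 95, 104, 115]

Fragment lengths:
  [0,3): 3 bp
  [3,11): 8 bp
  [11,31): 20 bp
  [31,43): 12 bp
  [43,52): 9 bp
  [52,73): 21 bp
  [73,82): 9 bp
  [82,88): 6 bp
  [88,95): 7 bp
  [95,104): 9 bp
  [104,115): 11 bp
  [115,123): 8 bp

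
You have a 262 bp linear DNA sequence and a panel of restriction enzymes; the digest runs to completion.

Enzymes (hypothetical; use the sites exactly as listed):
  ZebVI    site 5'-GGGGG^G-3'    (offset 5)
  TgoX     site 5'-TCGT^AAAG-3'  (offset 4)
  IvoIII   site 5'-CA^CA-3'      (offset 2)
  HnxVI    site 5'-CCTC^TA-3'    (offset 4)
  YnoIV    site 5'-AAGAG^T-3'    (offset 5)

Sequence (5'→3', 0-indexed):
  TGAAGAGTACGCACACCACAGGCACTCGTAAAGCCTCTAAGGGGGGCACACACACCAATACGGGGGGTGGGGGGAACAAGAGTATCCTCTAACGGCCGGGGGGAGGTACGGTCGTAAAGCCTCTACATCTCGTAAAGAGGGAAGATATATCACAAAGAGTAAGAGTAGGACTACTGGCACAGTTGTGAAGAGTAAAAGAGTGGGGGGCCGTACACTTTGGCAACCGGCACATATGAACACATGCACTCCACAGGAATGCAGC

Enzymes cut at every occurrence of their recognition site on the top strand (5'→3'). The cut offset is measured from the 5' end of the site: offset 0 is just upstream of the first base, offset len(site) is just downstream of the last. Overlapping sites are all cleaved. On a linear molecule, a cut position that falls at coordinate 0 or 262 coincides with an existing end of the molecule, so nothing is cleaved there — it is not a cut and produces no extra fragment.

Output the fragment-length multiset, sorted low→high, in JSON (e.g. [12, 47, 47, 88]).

Site scan:
  ZebVI GGGGGG/5: at [40, 61, 68, 97, 201] ⇒ [45, 66, 73, 102, 206]
  TgoX TCGTAAAG/4: at [25, 111, 129] ⇒ [29, 115, 133]
  IvoIII CACA/2: at [11, 16, 46, 48, 50, 150, 177, 227, 237, 248] ⇒ [13, 18, 48, 50, 52, 152, 179, 229, 239, 250]
  HnxVI CCTCTA/4: at [33, 85, 119] ⇒ [37, 89, 123]
  YnoIV AAGAGT/5: at [2, 77, 154, 160, 187, 195] ⇒ [7, 82, 159, 165, 192, 200]

Pooled cuts: [7, 13, 18, 29, 37, 45, 48, 50, 52, 66, 73, 82, 89, 102, 115, 123, 133, 152, 159, 165, 179, 192, 200, 206, 229, 239, 250]

Fragment lengths:
  [0,7): 7 bp
  [7,13): 6 bp
  [13,18): 5 bp
  [18,29): 11 bp
  [29,37): 8 bp
  [37,45): 8 bp
  [45,48): 3 bp
  [48,50): 2 bp
  [50,52): 2 bp
  [52,66): 14 bp
  [66,73): 7 bp
  [73,82): 9 bp
  [82,89): 7 bp
  [89,102): 13 bp
  [102,115): 13 bp
  [115,123): 8 bp
  [123,133): 10 bp
  [133,152): 19 bp
  [152,159): 7 bp
  [159,165): 6 bp
  [165,179): 14 bp
  [179,192): 13 bp
  [192,200): 8 bp
  [200,206): 6 bp
  [206,229): 23 bp
  [229,239): 10 bp
  [239,250): 11 bp
  [250,262): 12 bp

[2,2,3,5,6,6,6,7,7,7,7,8,8,8,8,9,10,10,11,11,12,13,13,13,14,14,19,23]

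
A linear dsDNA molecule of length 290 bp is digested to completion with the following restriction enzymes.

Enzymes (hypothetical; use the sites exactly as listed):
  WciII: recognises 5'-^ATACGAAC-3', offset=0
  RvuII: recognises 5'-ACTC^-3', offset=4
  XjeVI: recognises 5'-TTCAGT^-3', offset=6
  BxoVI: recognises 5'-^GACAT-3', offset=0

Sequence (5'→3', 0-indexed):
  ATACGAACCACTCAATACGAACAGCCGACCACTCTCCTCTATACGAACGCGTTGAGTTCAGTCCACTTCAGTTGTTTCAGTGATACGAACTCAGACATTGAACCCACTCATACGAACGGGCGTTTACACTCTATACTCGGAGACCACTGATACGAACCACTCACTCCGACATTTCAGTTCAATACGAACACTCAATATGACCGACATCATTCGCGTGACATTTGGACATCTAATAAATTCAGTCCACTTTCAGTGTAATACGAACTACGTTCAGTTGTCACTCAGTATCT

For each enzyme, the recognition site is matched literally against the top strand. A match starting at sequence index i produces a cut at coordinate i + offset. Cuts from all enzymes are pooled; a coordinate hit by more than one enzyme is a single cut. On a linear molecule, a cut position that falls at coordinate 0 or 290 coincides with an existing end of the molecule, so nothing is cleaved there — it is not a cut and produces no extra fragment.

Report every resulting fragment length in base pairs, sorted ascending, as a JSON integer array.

[1,1,1,1,3,3,4,6,7,7,8,8,9,9,10,10,11,11,11,12,13,13,14,16,18,19,20,22,22]

Scan for sites:
  WciII ATACGAAC/0: at [0, 14, 40, 82, 109, 149, 181, 257] ⇒ [14, 40, 82, 109, 149, 181, 257] (position 0 is a terminus of the linear molecule — no cut)
  RvuII ACTC/4: at [9, 30, 88, 105, 127, 134, 158, 162, 189, 279] ⇒ [13, 34, 92, 109, 131, 138, 162, 166, 193, 283]
  XjeVI TTCAGT/6: at [56, 66, 75, 172, 237, 248, 269] ⇒ [62, 72, 81, 178, 243, 254, 275]
  BxoVI GACAT/0: at [93, 167, 202, 216, 224] ⇒ [93, 167, 202, 216, 224]

Pooled cuts: [13, 14, 34, 40, 62, 72, 81, 82, 92, 93, 109, 131, 138, 149, 162, 166, 167, 178, 181, 193, 202, 216, 224, 243, 254, 257, 275, 283]

Fragment lengths:
  [0,13): 13 bp
  [13,14): 1 bp
  [14,34): 20 bp
  [34,40): 6 bp
  [40,62): 22 bp
  [62,72): 10 bp
  [72,81): 9 bp
  [81,82): 1 bp
  [82,92): 10 bp
  [92,93): 1 bp
  [93,109): 16 bp
  [109,131): 22 bp
  [131,138): 7 bp
  [138,149): 11 bp
  [149,162): 13 bp
  [162,166): 4 bp
  [166,167): 1 bp
  [167,178): 11 bp
  [178,181): 3 bp
  [181,193): 12 bp
  [193,202): 9 bp
  [202,216): 14 bp
  [216,224): 8 bp
  [224,243): 19 bp
  [243,254): 11 bp
  [254,257): 3 bp
  [257,275): 18 bp
  [275,283): 8 bp
  [283,290): 7 bp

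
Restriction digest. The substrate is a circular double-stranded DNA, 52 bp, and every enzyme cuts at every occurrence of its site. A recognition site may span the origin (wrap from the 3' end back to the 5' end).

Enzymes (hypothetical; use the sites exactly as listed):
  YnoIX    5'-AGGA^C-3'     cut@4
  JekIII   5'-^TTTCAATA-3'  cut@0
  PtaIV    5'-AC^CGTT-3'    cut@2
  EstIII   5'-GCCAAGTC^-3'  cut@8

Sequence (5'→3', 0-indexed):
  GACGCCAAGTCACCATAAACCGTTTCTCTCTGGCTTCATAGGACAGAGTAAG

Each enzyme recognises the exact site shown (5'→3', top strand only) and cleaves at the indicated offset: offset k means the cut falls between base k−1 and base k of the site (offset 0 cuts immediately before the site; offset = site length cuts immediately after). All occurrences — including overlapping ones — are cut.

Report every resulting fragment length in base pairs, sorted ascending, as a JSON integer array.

[9,9,11,23]

Site scan:
  YnoIX (AGGAC, off=4): starts [39, 50] → cuts [2, 43]
  JekIII (TTTCAATA, off=0): no sites
  PtaIV (ACCGTT, off=2): starts [18] → cuts [20]
  EstIII (GCCAAGTC, off=8): starts [3] → cuts [11]

Pooled cuts: [2, 11, 20, 43]

Fragments:
  2→11: 9 bp
  11→20: 9 bp
  20→43: 23 bp
  43→2 (wrap): 52-43+2 = 11 bp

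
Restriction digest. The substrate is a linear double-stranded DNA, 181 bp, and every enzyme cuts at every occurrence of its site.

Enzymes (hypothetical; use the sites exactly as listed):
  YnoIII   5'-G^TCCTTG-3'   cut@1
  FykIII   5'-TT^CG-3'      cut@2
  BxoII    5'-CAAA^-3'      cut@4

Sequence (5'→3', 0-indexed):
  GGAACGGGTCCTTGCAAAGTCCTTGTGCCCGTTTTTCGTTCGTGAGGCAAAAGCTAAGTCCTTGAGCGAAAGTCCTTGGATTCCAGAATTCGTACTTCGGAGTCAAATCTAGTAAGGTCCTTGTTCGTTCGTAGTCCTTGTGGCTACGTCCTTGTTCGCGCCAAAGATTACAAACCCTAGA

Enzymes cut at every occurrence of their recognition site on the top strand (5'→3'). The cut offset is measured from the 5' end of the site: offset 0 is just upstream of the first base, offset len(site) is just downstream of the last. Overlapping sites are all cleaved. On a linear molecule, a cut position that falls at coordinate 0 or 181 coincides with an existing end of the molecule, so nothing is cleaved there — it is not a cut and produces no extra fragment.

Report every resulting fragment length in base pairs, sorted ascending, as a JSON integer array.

[1,4,4,5,7,7,7,8,8,8,9,9,10,10,10,11,14,14,17,18]

Site scan:
  YnoIII GTCCTTG/1: at [7, 18, 57, 71, 116, 133, 147] ⇒ [8, 19, 58, 72, 117, 134, 148]
  FykIII TTCG/2: at [34, 38, 88, 95, 123, 127, 154] ⇒ [36, 40, 90, 97, 125, 129, 156]
  BxoII CAAA/4: at [14, 47, 103, 161, 170] ⇒ [18, 51, 107, 165, 174]

All cut coordinates (distinct, sorted): [8, 18, 19, 36, 40, 51, 58, 72, 90, 97, 107, 117, 125, 129, 134, 148, 156, 165, 174]

Fragment lengths:
  [0,8): 8 bp
  [8,18): 10 bp
  [18,19): 1 bp
  [19,36): 17 bp
  [36,40): 4 bp
  [40,51): 11 bp
  [51,58): 7 bp
  [58,72): 14 bp
  [72,90): 18 bp
  [90,97): 7 bp
  [97,107): 10 bp
  [107,117): 10 bp
  [117,125): 8 bp
  [125,129): 4 bp
  [129,134): 5 bp
  [134,148): 14 bp
  [148,156): 8 bp
  [156,165): 9 bp
  [165,174): 9 bp
  [174,181): 7 bp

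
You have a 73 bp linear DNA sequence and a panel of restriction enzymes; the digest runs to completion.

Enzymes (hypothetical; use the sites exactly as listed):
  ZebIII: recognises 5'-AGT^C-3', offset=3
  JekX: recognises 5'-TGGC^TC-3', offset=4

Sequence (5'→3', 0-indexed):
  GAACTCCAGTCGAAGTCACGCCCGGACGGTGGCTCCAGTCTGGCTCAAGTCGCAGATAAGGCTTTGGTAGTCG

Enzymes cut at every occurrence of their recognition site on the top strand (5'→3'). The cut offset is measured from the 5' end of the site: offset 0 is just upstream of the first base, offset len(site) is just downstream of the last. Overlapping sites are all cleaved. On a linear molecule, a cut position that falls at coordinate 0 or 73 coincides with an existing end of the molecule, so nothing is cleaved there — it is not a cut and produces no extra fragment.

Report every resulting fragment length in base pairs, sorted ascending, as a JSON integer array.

Scan for sites:
  ZebIII (AGTC, off=3): starts [7, 13, 36, 47, 68] → cuts [10, 16, 39, 50, 71]
  JekX (TGGCTC, off=4): starts [29, 40] → cuts [33, 44]

All cut coordinates (distinct, sorted): [10, 16, 33, 39, 44, 50, 71]

Fragment lengths:
  [0,10): 10 bp
  [10,16): 6 bp
  [16,33): 17 bp
  [33,39): 6 bp
  [39,44): 5 bp
  [44,50): 6 bp
  [50,71): 21 bp
  [71,73): 2 bp

[2,5,6,6,6,10,17,21]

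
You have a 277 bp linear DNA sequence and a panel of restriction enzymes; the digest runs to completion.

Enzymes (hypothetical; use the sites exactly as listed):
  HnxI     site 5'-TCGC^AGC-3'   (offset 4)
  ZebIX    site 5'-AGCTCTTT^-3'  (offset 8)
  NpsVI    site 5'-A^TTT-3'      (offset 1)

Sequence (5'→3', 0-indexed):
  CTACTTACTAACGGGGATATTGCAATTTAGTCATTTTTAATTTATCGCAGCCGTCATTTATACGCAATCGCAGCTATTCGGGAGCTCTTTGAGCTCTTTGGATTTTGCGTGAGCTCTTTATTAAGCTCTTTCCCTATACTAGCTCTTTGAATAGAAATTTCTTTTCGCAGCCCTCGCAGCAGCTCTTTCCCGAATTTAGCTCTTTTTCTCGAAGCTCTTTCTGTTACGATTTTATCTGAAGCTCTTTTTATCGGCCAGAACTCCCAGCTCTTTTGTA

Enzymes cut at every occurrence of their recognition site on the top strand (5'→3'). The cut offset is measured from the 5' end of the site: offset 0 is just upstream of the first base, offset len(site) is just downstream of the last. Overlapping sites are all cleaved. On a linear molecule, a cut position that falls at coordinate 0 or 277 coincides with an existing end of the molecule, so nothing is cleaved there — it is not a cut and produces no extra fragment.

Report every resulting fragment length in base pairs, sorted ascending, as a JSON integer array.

[3,4,6,7,8,8,8,9,9,9,9,11,11,11,12,15,15,17,17,18,19,25,26]

Per-enzyme occurrences:
  HnxI (TCGCAGC, off=4): starts [44, 67, 164, 173] → cuts [48, 71, 168, 177]
  ZebIX (AGCTCTTT, off=8): starts [82, 91, 111, 123, 140, 180, 197, 212, 239, 265] → cuts [90, 99, 119, 131, 148, 188, 205, 220, 247, 273]
  NpsVI (ATTT, off=1): starts [24, 32, 39, 55, 101, 156, 193, 228] → cuts [25, 33, 40, 56, 102, 157, 194, 229]

Pooled cuts: [25, 33, 40, 48, 56, 71, 90, 99, 102, 119, 131, 148, 157, 168, 177, 188, 194, 205, 220, 229, 247, 273]

Fragment lengths:
  [0,25): 25 bp
  [25,33): 8 bp
  [33,40): 7 bp
  [40,48): 8 bp
  [48,56): 8 bp
  [56,71): 15 bp
  [71,90): 19 bp
  [90,99): 9 bp
  [99,102): 3 bp
  [102,119): 17 bp
  [119,131): 12 bp
  [131,148): 17 bp
  [148,157): 9 bp
  [157,168): 11 bp
  [168,177): 9 bp
  [177,188): 11 bp
  [188,194): 6 bp
  [194,205): 11 bp
  [205,220): 15 bp
  [220,229): 9 bp
  [229,247): 18 bp
  [247,273): 26 bp
  [273,277): 4 bp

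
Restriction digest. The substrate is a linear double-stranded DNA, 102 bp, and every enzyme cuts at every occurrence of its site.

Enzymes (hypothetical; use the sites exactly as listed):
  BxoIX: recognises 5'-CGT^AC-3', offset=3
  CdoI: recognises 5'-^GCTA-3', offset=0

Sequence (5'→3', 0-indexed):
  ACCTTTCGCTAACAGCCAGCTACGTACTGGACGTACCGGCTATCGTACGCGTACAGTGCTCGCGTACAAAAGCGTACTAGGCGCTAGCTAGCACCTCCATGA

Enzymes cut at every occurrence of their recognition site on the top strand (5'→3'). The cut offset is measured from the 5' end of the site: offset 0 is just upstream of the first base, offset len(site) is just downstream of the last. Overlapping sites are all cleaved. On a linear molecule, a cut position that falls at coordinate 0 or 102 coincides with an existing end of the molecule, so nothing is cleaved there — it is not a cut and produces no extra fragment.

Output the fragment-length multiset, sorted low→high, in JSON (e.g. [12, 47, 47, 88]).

Site scan:
  BxoIX CGTAC/3: at [22, 31, 43, 49, 62, 72] ⇒ [25, 34, 46, 52, 65, 75]
  CdoI GCTA/0: at [7, 18, 38, 82, 86] ⇒ [7, 18, 38, 82, 86]

Pooled cuts: [7, 18, 25, 34, 38, 46, 52, 65, 75, 82, 86]

Fragments:
  [0,7): 7 bp
  [7,18): 11 bp
  [18,25): 7 bp
  [25,34): 9 bp
  [34,38): 4 bp
  [38,46): 8 bp
  [46,52): 6 bp
  [52,65): 13 bp
  [65,75): 10 bp
  [75,82): 7 bp
  [82,86): 4 bp
  [86,102): 16 bp

[4,4,6,7,7,7,8,9,10,11,13,16]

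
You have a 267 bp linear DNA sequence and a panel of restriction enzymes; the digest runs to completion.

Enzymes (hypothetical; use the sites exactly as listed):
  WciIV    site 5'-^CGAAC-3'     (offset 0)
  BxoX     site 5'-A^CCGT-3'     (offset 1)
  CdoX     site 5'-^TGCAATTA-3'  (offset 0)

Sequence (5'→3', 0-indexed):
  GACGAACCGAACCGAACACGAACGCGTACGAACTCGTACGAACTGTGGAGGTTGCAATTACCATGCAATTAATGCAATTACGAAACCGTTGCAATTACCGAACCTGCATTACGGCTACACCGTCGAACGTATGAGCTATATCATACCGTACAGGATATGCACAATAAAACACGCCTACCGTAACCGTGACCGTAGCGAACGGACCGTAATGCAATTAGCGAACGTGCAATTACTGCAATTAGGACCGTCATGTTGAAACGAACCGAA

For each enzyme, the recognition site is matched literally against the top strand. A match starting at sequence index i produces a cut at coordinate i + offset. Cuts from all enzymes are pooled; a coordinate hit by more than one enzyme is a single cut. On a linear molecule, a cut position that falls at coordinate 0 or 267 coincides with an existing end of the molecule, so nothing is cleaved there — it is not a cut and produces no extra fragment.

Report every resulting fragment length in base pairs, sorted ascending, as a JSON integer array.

Per-enzyme occurrences:
  WciIV (CGAAC, off=0): starts [2, 7, 12, 18, 28, 38, 98, 123, 195, 218, 258] → cuts [2, 7, 12, 18, 28, 38, 98, 123, 195, 218, 258]
  BxoX (ACCGT, off=1): starts [84, 118, 144, 176, 182, 188, 202, 243] → cuts [85, 119, 145, 177, 183, 189, 203, 244]
  CdoX (TGCAATTA, off=0): starts [52, 63, 72, 89, 209, 224, 233] → cuts [52, 63, 72, 89, 209, 224, 233]

All cut coordinates (distinct, sorted): [2, 7, 12, 18, 28, 38, 52, 63, 72, 85, 89, 98, 119, 123, 145, 177, 183, 189, 195, 203, 209, 218, 224, 233, 244, 258]

Fragments:
  [0,2): 2 bp
  [2,7): 5 bp
  [7,12): 5 bp
  [12,18): 6 bp
  [18,28): 10 bp
  [28,38): 10 bp
  [38,52): 14 bp
  [52,63): 11 bp
  [63,72): 9 bp
  [72,85): 13 bp
  [85,89): 4 bp
  [89,98): 9 bp
  [98,119): 21 bp
  [119,123): 4 bp
  [123,145): 22 bp
  [145,177): 32 bp
  [177,183): 6 bp
  [183,189): 6 bp
  [189,195): 6 bp
  [195,203): 8 bp
  [203,209): 6 bp
  [209,218): 9 bp
  [218,224): 6 bp
  [224,233): 9 bp
  [233,244): 11 bp
  [244,258): 14 bp
  [258,267): 9 bp

[2,4,4,5,5,6,6,6,6,6,6,8,9,9,9,9,9,10,10,11,11,13,14,14,21,22,32]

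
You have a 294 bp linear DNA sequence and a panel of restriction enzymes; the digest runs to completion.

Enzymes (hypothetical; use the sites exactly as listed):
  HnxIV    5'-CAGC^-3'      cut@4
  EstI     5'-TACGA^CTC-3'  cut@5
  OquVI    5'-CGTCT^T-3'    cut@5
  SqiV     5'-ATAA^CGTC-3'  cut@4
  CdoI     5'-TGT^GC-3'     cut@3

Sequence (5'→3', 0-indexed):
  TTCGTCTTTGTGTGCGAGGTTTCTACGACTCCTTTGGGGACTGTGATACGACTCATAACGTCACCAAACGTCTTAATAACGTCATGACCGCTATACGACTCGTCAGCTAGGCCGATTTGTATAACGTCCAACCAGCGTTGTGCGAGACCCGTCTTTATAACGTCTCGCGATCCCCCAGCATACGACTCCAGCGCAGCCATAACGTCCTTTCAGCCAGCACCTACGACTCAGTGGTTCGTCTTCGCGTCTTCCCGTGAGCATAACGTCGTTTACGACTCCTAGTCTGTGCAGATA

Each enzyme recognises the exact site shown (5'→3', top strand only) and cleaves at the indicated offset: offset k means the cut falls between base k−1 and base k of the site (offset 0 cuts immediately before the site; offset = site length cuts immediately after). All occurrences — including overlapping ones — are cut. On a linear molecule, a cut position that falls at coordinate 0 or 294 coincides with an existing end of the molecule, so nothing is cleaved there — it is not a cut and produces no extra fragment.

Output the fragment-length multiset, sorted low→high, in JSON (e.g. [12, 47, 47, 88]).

[4,5,5,5,6,6,6,6,7,7,7,7,8,8,9,12,12,12,12,13,14,15,15,15,17,19,19,23]

Per-enzyme occurrences:
  HnxIV (CAGC, off=4): starts [103, 132, 175, 188, 193, 210, 214] → cuts [107, 136, 179, 192, 197, 214, 218]
  EstI (TACGACTC, off=5): starts [23, 46, 93, 180, 221, 270] → cuts [28, 51, 98, 185, 226, 275]
  OquVI (CGTCTT, off=5): starts [2, 68, 149, 236, 244] → cuts [7, 73, 154, 241, 249]
  SqiV (ATAACGTC, off=4): starts [54, 75, 120, 156, 198, 259] → cuts [58, 79, 124, 160, 202, 263]
  CdoI (TGTGC, off=3): starts [10, 138, 284] → cuts [13, 141, 287]

All cut coordinates (distinct, sorted): [7, 13, 28, 51, 58, 73, 79, 98, 107, 124, 136, 141, 154, 160, 179, 185, 192, 197, 202, 214, 218, 226, 241, 249, 263, 275, 287]

Fragments:
  [0,7): 7 bp
  [7,13): 6 bp
  [13,28): 15 bp
  [28,51): 23 bp
  [51,58): 7 bp
  [58,73): 15 bp
  [73,79): 6 bp
  [79,98): 19 bp
  [98,107): 9 bp
  [107,124): 17 bp
  [124,136): 12 bp
  [136,141): 5 bp
  [141,154): 13 bp
  [154,160): 6 bp
  [160,179): 19 bp
  [179,185): 6 bp
  [185,192): 7 bp
  [192,197): 5 bp
  [197,202): 5 bp
  [202,214): 12 bp
  [214,218): 4 bp
  [218,226): 8 bp
  [226,241): 15 bp
  [241,249): 8 bp
  [249,263): 14 bp
  [263,275): 12 bp
  [275,287): 12 bp
  [287,294): 7 bp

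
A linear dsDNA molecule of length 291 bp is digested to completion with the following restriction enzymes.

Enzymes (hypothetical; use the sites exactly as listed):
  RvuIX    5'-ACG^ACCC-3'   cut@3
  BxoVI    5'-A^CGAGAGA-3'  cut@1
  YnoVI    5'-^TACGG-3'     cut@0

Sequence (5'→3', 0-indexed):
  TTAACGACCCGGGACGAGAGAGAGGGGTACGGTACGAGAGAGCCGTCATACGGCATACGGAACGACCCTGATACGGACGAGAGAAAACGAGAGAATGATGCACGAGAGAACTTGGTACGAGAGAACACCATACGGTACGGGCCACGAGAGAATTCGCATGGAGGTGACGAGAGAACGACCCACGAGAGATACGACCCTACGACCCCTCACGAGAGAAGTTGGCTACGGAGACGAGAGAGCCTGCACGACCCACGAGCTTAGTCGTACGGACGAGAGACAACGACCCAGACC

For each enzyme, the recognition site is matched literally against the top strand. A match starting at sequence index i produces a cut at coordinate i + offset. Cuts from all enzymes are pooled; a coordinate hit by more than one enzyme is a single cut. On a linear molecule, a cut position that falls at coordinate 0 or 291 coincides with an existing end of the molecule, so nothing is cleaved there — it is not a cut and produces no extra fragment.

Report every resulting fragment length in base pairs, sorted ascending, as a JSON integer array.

Per-enzyme occurrences:
  RvuIX (ACGACCC, off=3): starts [3, 61, 174, 190, 198, 244, 279] → cuts [6, 64, 177, 193, 201, 247, 282]
  BxoVI (ACGAGAGA, off=1): starts [13, 33, 76, 86, 101, 116, 143, 166, 181, 208, 230, 269] → cuts [14, 34, 77, 87, 102, 117, 144, 167, 182, 209, 231, 270]
  YnoVI (TACGG, off=0): starts [27, 48, 55, 71, 130, 135, 223, 264] → cuts [27, 48, 55, 71, 130, 135, 223, 264]

Pooled cuts: [6, 14, 27, 34, 48, 55, 64, 71, 77, 87, 102, 117, 130, 135, 144, 167, 177, 182, 193, 201, 209, 223, 231, 247, 264, 270, 282]

Fragments:
  [0,6): 6 bp
  [6,14): 8 bp
  [14,27): 13 bp
  [27,34): 7 bp
  [34,48): 14 bp
  [48,55): 7 bp
  [55,64): 9 bp
  [64,71): 7 bp
  [71,77): 6 bp
  [77,87): 10 bp
  [87,102): 15 bp
  [102,117): 15 bp
  [117,130): 13 bp
  [130,135): 5 bp
  [135,144): 9 bp
  [144,167): 23 bp
  [167,177): 10 bp
  [177,182): 5 bp
  [182,193): 11 bp
  [193,201): 8 bp
  [201,209): 8 bp
  [209,223): 14 bp
  [223,231): 8 bp
  [231,247): 16 bp
  [247,264): 17 bp
  [264,270): 6 bp
  [270,282): 12 bp
  [282,291): 9 bp

[5,5,6,6,6,7,7,7,8,8,8,8,9,9,9,10,10,11,12,13,13,14,14,15,15,16,17,23]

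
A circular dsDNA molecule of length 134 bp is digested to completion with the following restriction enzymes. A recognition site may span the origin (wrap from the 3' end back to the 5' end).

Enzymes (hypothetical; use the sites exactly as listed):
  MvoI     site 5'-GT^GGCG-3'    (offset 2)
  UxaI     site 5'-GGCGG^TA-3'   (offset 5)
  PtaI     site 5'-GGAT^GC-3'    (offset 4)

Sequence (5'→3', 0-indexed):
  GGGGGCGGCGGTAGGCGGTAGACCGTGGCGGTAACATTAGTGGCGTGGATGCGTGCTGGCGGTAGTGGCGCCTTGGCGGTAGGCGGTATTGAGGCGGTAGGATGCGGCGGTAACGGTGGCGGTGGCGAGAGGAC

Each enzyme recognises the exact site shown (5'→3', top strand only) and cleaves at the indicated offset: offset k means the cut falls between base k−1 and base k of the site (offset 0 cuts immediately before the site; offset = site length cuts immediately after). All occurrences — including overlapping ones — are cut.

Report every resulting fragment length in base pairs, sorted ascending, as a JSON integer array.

[4,5,6,6,7,7,7,7,8,9,10,11,12,13,22]

Per-enzyme occurrences:
  MvoI (GTGGCG, off=2): starts [24, 39, 64, 115, 121] → cuts [26, 41, 66, 117, 123]
  UxaI (GGCGGTA, off=5): starts [6, 13, 26, 57, 74, 81, 92, 105] → cuts [11, 18, 31, 62, 79, 86, 97, 110]
  PtaI (GGATGC, off=4): starts [46, 99] → cuts [50, 103]

Pooled cuts: [11, 18, 26, 31, 41, 50, 62, 66, 79, 86, 97, 103, 110, 117, 123]

Fragment lengths:
  11→18: 7 bp
  18→26: 8 bp
  26→31: 5 bp
  31→41: 10 bp
  41→50: 9 bp
  50→62: 12 bp
  62→66: 4 bp
  66→79: 13 bp
  79→86: 7 bp
  86→97: 11 bp
  97→103: 6 bp
  103→110: 7 bp
  110→117: 7 bp
  117→123: 6 bp
  123→11 (wrap): 134-123+11 = 22 bp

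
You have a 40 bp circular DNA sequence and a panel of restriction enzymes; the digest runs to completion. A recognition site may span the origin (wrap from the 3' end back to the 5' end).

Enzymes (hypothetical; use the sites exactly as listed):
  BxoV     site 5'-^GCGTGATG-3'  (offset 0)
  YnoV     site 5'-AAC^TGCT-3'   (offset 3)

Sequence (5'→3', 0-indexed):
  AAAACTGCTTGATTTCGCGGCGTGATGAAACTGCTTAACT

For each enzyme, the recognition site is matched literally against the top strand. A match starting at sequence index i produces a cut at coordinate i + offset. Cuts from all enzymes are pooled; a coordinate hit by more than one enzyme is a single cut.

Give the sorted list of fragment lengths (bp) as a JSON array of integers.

Site scan:
  BxoV GCGTGATG/0: at [19] ⇒ [19]
  YnoV AACTGCT/3: at [2, 28] ⇒ [5, 31]

Pooled cuts: [5, 19, 31]

Fragments:
  5→19: 14 bp
  19→31: 12 bp
  31→5 (wrap): 40-31+5 = 14 bp

[12,14,14]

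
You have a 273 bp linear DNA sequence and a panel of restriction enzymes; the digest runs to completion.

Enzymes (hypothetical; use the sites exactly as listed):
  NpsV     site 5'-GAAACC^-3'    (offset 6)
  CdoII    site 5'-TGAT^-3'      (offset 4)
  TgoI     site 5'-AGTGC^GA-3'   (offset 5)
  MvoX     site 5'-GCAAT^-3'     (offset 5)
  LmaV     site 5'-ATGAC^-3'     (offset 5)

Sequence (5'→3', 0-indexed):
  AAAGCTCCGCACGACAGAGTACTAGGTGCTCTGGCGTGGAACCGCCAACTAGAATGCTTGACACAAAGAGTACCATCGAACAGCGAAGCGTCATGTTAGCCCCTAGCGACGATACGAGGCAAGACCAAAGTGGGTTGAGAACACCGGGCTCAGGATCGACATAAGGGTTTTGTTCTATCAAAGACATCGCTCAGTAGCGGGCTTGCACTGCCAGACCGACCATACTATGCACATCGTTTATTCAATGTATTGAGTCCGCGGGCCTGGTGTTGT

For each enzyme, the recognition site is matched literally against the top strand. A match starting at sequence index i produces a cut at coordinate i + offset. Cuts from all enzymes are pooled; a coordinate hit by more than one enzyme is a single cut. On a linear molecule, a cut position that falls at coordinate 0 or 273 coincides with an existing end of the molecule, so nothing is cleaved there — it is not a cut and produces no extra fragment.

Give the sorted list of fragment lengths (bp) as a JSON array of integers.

Site scan:
  NpsV (GAAACC, off=6): no sites
  CdoII (TGAT, off=4): no sites
  TgoI (AGTGCGA, off=5): no sites
  MvoX (GCAAT, off=5): no sites
  LmaV (ATGAC, off=5): no sites

All cut coordinates (distinct, sorted): ∅

Fragment lengths:
  no cuts → one linear fragment of 273 bp

[273]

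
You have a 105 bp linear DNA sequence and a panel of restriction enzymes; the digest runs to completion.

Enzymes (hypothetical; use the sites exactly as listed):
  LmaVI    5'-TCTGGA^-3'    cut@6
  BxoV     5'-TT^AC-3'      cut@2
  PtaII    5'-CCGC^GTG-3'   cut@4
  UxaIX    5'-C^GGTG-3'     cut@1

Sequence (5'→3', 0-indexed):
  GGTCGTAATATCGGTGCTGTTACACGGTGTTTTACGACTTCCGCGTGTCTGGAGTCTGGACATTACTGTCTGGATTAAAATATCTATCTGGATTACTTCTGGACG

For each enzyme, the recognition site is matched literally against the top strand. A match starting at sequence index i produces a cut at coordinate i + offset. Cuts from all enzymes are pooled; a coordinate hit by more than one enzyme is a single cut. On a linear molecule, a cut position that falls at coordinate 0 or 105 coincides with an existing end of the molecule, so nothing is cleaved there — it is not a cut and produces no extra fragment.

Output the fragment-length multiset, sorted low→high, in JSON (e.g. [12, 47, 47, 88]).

Site scan:
  LmaVI TCTGGA/6: at [47, 54, 68, 86, 97] ⇒ [53, 60, 74, 92, 103]
  BxoV TTAC/2: at [19, 31, 62, 92] ⇒ [21, 33, 64, 94]
  PtaII CCGCGTG/4: at [40] ⇒ [44]
  UxaIX CGGTG/1: at [11, 24] ⇒ [12, 25]

Pooled cuts: [12, 21, 25, 33, 44, 53, 60, 64, 74, 92, 94, 103]

Fragment lengths:
  [0,12): 12 bp
  [12,21): 9 bp
  [21,25): 4 bp
  [25,33): 8 bp
  [33,44): 11 bp
  [44,53): 9 bp
  [53,60): 7 bp
  [60,64): 4 bp
  [64,74): 10 bp
  [74,92): 18 bp
  [92,94): 2 bp
  [94,103): 9 bp
  [103,105): 2 bp

[2,2,4,4,7,8,9,9,9,10,11,12,18]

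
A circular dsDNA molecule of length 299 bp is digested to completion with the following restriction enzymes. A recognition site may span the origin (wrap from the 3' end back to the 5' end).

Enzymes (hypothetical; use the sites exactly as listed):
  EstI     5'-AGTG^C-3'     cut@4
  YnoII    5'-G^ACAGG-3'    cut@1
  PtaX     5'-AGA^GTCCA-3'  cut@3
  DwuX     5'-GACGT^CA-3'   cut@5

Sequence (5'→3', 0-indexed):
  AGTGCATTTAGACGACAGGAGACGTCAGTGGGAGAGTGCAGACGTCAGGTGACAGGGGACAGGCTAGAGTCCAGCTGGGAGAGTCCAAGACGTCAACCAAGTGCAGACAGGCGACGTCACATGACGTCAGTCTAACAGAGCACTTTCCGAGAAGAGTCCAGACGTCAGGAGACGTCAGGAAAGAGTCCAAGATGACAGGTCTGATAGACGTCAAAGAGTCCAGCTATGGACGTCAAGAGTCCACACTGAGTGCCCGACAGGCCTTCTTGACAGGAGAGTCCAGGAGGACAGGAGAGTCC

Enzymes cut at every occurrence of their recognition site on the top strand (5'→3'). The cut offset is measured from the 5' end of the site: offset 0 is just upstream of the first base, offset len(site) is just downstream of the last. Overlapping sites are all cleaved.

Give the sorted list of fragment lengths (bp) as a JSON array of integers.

[3,4,5,6,6,7,7,8,8,8,9,10,10,10,10,10,10,10,10,11,11,11,13,13,14,14,16,17,28]

Site scan:
  EstI AGTGC/4: at [0, 34, 99, 248] ⇒ [4, 38, 103, 252]
  YnoII GACAGG/1: at [13, 50, 57, 105, 193, 255, 268, 286] ⇒ [14, 51, 58, 106, 194, 256, 269, 287]
  PtaX AGAGTCCA/3: at [65, 79, 152, 181, 214, 235, 274, 292] ⇒ [68, 82, 155, 184, 217, 238, 277, 295]
  DwuX GACGTCA/5: at [20, 40, 88, 112, 122, 160, 170, 206, 228] ⇒ [25, 45, 93, 117, 127, 165, 175, 211, 233]

All cut coordinates (distinct, sorted): [4, 14, 25, 38, 45, 51, 58, 68, 82, 93, 103, 106, 117, 127, 155, 165, 175, 184, 194, 211, 217, 233, 238, 252, 256, 269, 277, 287, 295]

Fragment lengths:
  4→14: 10 bp
  14→25: 11 bp
  25→38: 13 bp
  38→45: 7 bp
  45→51: 6 bp
  51→58: 7 bp
  58→68: 10 bp
  68→82: 14 bp
  82→93: 11 bp
  93→103: 10 bp
  103→106: 3 bp
  106→117: 11 bp
  117→127: 10 bp
  127→155: 28 bp
  155→165: 10 bp
  165→175: 10 bp
  175→184: 9 bp
  184→194: 10 bp
  194→211: 17 bp
  211→217: 6 bp
  217→233: 16 bp
  233→238: 5 bp
  238→252: 14 bp
  252→256: 4 bp
  256→269: 13 bp
  269→277: 8 bp
  277→287: 10 bp
  287→295: 8 bp
  295→4 (wrap): 299-295+4 = 8 bp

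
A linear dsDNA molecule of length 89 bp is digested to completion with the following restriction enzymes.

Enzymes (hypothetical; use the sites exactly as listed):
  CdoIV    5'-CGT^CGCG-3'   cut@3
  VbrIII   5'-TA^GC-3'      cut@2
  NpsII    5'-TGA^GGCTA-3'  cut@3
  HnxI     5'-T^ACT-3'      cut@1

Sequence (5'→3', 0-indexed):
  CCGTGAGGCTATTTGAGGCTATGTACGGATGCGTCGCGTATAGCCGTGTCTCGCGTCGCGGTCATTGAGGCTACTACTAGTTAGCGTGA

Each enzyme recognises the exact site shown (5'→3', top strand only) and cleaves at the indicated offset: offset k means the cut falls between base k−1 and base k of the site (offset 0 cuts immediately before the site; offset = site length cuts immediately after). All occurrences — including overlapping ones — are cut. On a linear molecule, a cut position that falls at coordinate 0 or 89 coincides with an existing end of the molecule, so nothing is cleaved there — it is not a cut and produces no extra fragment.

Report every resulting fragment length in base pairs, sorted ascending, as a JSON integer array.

Per-enzyme occurrences:
  CdoIV (CGTCGCG, off=3): starts [31, 53] → cuts [34, 56]
  VbrIII (TAGC, off=2): starts [40, 81] → cuts [42, 83]
  NpsII (TGAGGCTA, off=3): starts [3, 13, 65] → cuts [6, 16, 68]
  HnxI (TACT, off=1): starts [71, 74] → cuts [72, 75]

Pooled cuts: [6, 16, 34, 42, 56, 68, 72, 75, 83]

Fragment lengths:
  [0,6): 6 bp
  [6,16): 10 bp
  [16,34): 18 bp
  [34,42): 8 bp
  [42,56): 14 bp
  [56,68): 12 bp
  [68,72): 4 bp
  [72,75): 3 bp
  [75,83): 8 bp
  [83,89): 6 bp

[3,4,6,6,8,8,10,12,14,18]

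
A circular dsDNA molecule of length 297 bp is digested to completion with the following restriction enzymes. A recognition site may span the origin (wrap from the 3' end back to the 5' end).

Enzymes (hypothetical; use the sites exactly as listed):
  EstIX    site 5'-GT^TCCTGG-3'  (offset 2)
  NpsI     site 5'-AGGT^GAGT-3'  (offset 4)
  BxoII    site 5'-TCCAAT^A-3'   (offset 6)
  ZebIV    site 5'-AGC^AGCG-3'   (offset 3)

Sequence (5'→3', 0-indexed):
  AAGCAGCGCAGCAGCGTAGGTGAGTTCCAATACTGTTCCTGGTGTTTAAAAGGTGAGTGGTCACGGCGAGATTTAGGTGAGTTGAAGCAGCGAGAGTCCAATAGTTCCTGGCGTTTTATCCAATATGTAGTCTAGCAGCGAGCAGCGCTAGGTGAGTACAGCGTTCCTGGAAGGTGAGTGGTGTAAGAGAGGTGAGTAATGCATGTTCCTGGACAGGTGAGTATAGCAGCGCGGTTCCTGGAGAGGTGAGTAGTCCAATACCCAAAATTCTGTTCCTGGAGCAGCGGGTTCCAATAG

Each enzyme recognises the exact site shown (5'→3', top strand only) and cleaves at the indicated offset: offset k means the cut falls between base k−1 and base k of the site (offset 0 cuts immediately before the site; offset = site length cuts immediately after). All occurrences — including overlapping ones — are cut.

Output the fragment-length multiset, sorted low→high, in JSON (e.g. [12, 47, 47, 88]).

[3,5,6,7,8,8,9,9,9,10,10,10,11,11,12,12,12,12,13,13,14,14,18,18,19,24]

Scan for sites:
  EstIX GTTCCTGG/2: at [34, 103, 162, 204, 233, 271] ⇒ [36, 105, 164, 206, 235, 273]
  NpsI AGGTGAGT/4: at [17, 50, 74, 149, 171, 189, 214, 243] ⇒ [21, 54, 78, 153, 175, 193, 218, 247]
  BxoII TCCAATA/6: at [25, 96, 118, 253, 289] ⇒ [31, 102, 124, 259, 295]
  ZebIV AGCAGCG/3: at [1, 9, 85, 133, 140, 224, 279] ⇒ [4, 12, 88, 136, 143, 227, 282]

Pooled cuts: [4, 12, 21, 31, 36, 54, 78, 88, 102, 105, 124, 136, 143, 153, 164, 175, 193, 206, 218, 227, 235, 247, 259, 273, 282, 295]

Fragment lengths:
  4→12: 8 bp
  12→21: 9 bp
  21→31: 10 bp
  31→36: 5 bp
  36→54: 18 bp
  54→78: 24 bp
  78→88: 10 bp
  88→102: 14 bp
  102→105: 3 bp
  105→124: 19 bp
  124→136: 12 bp
  136→143: 7 bp
  143→153: 10 bp
  153→164: 11 bp
  164→175: 11 bp
  175→193: 18 bp
  193→206: 13 bp
  206→218: 12 bp
  218→227: 9 bp
  227→235: 8 bp
  235→247: 12 bp
  247→259: 12 bp
  259→273: 14 bp
  273→282: 9 bp
  282→295: 13 bp
  295→4 (wrap): 297-295+4 = 6 bp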